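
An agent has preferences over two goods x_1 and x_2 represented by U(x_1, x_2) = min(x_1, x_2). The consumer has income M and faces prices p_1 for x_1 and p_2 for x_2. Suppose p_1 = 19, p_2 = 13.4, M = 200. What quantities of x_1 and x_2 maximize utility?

Leontief preferences: the optimum is at the kink where x_1/1 = x_2/1, i.e. x_2 = x_1.
Budget: p_1·x_1 + p_2·x_1 = M, so (p_1 + p_2)·x_1 = M.
Demand: x_1*(p_1,p_2,M) = M/(p_1 + p_2), x_2* = M/(p_1 + p_2).
Here 19 + 13.4 = 32.4, giving x_1* = 6.1728 and x_2* = 6.1728.

x_1* = 6.1728, x_2* = 6.1728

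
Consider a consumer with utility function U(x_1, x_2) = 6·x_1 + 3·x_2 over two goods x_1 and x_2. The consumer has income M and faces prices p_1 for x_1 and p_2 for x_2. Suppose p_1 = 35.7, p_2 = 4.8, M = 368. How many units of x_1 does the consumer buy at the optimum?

x_1* = 0

Linear utility — the consumer picks whichever good has higher MU/price: 6/35.7 = 0.1681 vs 3/4.8 = 0.625.
x_2 gives more utility per dollar, so spend all income on x_2: x_2* = M/p_2, x_1* = 0.
Numerically: x_1* = 0, x_2* = 76.6667.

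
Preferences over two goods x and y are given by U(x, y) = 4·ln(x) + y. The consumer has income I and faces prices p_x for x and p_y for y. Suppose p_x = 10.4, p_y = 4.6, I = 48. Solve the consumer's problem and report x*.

So x*(p_x,p_y) = 4·p_y/p_x, independent of income; and y* = (I − 4·p_y)/p_y.
At the given prices: x* = 4·4.6/10.4 = 1.7692.

x* = 1.7692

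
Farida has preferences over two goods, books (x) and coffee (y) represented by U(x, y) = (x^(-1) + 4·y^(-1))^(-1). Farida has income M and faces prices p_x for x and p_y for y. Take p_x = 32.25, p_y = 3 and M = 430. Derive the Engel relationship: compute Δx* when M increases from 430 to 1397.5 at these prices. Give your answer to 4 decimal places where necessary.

Δx* = 18.6336

From the CES first-order condition, (1/4)·(y/x)^(2) = p_x/p_y.
Solve for the ratio: y/x = [4·p_x/p_y]^(0.5).
Substitute y = (y/x)·x into the budget: x* = M/(p_x + p_y·(y/x)).
Numerically y/x = 6.557439, so x* = 430/(32.25 + 3·6.557439) = 8.2816.
At M' = 1397.5: x* = 26.9152. Change: 26.9152 − 8.2816 = 18.6336.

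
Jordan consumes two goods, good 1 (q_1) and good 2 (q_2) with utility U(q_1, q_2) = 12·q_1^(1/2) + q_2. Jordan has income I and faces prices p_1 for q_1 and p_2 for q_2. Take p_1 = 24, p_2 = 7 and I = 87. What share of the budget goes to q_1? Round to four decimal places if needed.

share on q_1 = 0.8448

Solve: √q_1 = 6·p_2/p_1, so q_1*(p_1,p_2) = (6·p_2/p_1)², and q_2* = (I − p_1·q_1*)/p_2.
Plugging in: q_1* = (6·7/24)² = 3.0625, q_2* = 1.9286.
Expenditure on q_1: 24·3.0625 = 73.5; share = 0.8448.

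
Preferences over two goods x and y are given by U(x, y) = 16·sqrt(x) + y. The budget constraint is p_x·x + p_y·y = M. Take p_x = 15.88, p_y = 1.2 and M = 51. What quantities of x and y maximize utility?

MU_x = 8/√x, MU_y = 1. Tangency: 8/√x = p_x/p_y.
Solve: √x = 8·p_y/p_x, so x*(p_x,p_y) = (8·p_y/p_x)², and y* = (M − p_x·x*)/p_y.
Plugging in: x* = (8·1.2/15.88)² = 0.3655, y* = 37.6637.

x* = 0.3655, y* = 37.6637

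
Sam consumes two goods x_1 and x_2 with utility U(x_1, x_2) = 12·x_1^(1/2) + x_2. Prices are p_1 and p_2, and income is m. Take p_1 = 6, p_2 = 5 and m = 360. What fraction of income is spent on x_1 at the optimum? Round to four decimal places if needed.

share on x_1 = 0.4167

Thus x_1* = (6·p_2/p_1)² — independent of m — with the rest of income spent on x_2.
Plugging in: x_1* = (6·5/6)² = 25, x_2* = 42.
Expenditure on x_1: 6·25 = 150; share = 0.4167.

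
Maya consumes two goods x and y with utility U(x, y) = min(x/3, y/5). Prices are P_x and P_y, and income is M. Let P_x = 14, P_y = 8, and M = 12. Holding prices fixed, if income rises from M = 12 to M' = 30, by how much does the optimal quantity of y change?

Leontief preferences: the optimum is at the kink where x/3 = y/5, i.e. y = (5/3)·x.
Budget: P_x·x + P_y·(5/3)·x = M, so (3·P_x + 5·P_y)·x = 3·M.
Demand: x*(P_x,P_y,M) = 3·M/(3·P_x + 5·P_y), y* = 5·M/(3·P_x + 5·P_y).
Here 3·14 + 5·8 = 82, giving y* = 0.7317.
At M' = 30: y* = 1.8293. Change: 1.8293 − 0.7317 = 1.0976.

Δy* = 1.0976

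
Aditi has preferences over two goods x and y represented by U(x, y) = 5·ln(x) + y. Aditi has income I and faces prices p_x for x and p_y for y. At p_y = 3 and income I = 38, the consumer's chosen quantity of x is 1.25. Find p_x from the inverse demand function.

p_x = 12

Set MRS = p_x/p_y: (5/x)/1 = p_x/p_y.
So x*(p_x,p_y) = 5·p_y/p_x, independent of income; and y* = (I − 5·p_y)/p_y.
Set x* = 1.25 in the demand function and solve for p_x: p_x = 12.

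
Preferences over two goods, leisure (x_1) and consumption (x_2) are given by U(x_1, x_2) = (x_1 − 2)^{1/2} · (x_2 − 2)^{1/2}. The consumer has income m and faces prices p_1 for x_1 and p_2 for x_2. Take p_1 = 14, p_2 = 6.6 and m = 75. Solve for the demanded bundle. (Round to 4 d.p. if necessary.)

Substituting into the budget: x_1* = 2 + 0.5·(m − 2·p_1 − 2·p_2)/p_1, and x_2* = 2 + 0.5·(…)/p_2.
Discretionary income = 75 − 2·14 − 2·6.6 = 33.8; x_1* = 2 + 0.5·33.8/14 = 3.2071; x_2* = 2 + 0.5·33.8/6.6 = 4.5606.

x_1* = 3.2071, x_2* = 4.5606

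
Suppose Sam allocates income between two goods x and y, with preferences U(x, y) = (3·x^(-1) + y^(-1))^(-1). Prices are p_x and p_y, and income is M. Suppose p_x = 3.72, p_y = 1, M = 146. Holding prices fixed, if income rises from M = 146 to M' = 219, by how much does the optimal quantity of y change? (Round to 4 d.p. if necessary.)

Numerically y/x = 1.113553, so x* = 146/(3.72 + 1·1.113553) = 30.2055 and y* = 1.113553·30.2055 = 33.6354.
At M' = 219: y* = 50.4532. Change: 50.4532 − 33.6354 = 16.8177.

Δy* = 16.8177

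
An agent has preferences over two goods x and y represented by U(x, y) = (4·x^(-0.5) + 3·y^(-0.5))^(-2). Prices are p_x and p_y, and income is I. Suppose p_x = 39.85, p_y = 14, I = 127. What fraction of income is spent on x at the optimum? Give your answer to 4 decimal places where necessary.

From the CES first-order condition, (4/3)·(y/x)^(1.5) = p_x/p_y.
Hence y/x = ((3/4)·p_x/p_y)^(1/(1.5)), i.e. raised to the 2/3 power.
Substitute y = (y/x)·x into the budget: x* = I/(p_x + p_y·(y/x)).
Numerically y/x = 1.657961, so x* = 127/(39.85 + 14·1.657961) = 2.0139 and y* = 1.657961·2.0139 = 3.339.
Expenditure on x: 39.85·2.0139 = 80.2543; share = 0.6319.

share on x = 0.6319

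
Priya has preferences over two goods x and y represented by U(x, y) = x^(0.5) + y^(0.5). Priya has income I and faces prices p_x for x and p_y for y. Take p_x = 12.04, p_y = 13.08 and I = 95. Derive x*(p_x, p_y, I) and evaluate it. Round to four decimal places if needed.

From the CES first-order condition, (y/x)^(0.5) = p_x/p_y.
Solve for the ratio: y/x = [p_x/p_y]^(2).
Substitute y = (y/x)·x into the budget: x* = I/(p_x + p_y·(y/x)).
Numerically y/x = 0.847301, so x* = 95/(12.04 + 13.08·0.847301) = 4.1085.

x* = 4.1085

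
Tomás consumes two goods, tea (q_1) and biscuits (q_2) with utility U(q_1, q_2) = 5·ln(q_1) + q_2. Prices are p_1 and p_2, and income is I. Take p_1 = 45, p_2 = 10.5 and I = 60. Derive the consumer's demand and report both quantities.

MU_q_1 = 5/q_1, MU_q_2 = 1. Tangency: 5/q_1 = p_1/p_2.
So q_1*(p_1,p_2) = 5·p_2/p_1, independent of income; and q_2* = (I − 5·p_2)/p_2.
At the given prices: q_1* = 5·10.5/45 = 1.1667, and q_2* = 0.7143.

q_1* = 1.1667, q_2* = 0.7143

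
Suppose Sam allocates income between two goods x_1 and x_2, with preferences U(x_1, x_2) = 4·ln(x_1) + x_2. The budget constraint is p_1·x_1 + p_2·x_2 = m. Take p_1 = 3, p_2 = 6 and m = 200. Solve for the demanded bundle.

MU_x_1 = 4/x_1, MU_x_2 = 1. Tangency: 4/x_1 = p_1/p_2.
So x_1*(p_1,p_2) = 4·p_2/p_1, independent of income; and x_2* = (m − 4·p_2)/p_2.
At the given prices: x_1* = 4·6/3 = 8, and x_2* = 29.3333.

x_1* = 8, x_2* = 29.3333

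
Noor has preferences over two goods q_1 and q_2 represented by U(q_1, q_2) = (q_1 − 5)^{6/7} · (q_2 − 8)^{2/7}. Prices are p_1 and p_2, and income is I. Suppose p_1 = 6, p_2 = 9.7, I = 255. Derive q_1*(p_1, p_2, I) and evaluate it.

q_1* = 23.425

MRS = 3·(q_2−8)/(q_1−5). Tangency with p_1/p_2 gives q_2−8 = (1/3)·(p_1/p_2)·(q_1−5).
Substituting into the budget: q_1* = 5 + 0.75·(I − 5·p_1 − 8·p_2)/p_1, and q_2* = 8 + 0.25·(…)/p_2.
Discretionary income = 255 − 5·6 − 8·9.7 = 147.4; q_1* = 5 + 0.75·147.4/6 = 23.425.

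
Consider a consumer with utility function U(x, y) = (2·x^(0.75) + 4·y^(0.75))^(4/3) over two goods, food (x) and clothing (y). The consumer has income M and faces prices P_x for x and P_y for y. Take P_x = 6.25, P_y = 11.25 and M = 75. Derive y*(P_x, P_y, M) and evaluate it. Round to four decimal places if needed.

y* = 4.8858

MRS = MU_x/MU_y = (1/2)·(y/x)^(0.25). Set equal to P_x/P_y.
Solve for the ratio: y/x = [2·P_x/P_y]^(4).
With the ratio pinned down, the budget gives x* = M/(P_x + P_y·(y/x)) and y* = (y/x)·x*.
Numerically y/x = 1.524158, so x* = 75/(6.25 + 11.25·1.524158) = 3.2056 and y* = 1.524158·3.2056 = 4.8858.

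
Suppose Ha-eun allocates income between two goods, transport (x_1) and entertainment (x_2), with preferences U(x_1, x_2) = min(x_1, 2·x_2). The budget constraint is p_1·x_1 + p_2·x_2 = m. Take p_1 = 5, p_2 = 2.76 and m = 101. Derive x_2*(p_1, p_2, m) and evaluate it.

x_2* = 7.9154

With perfect complements, no substitution: consume in ratio x_1:x_2 = 2:1.
Budget: p_1·x_1 + p_2·(1/2)·x_1 = m, so (2·p_1 + p_2)·x_1 = 2·m.
Demand: x_1*(p_1,p_2,m) = 2·m/(2·p_1 + p_2), x_2* = m/(2·p_1 + p_2).
Here 2·5 + 2.76 = 12.76, giving x_2* = 7.9154.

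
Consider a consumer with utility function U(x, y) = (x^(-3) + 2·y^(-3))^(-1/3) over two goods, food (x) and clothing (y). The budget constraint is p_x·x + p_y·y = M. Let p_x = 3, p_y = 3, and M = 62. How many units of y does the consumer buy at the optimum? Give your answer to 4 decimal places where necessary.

y* = 11.2264

MU_x ∝ x^(-4), MU_y ∝ 2·y^(-4), so MRS = (1/2)·(y/x)^(4) = p_x/p_y.
Solve for the ratio: y/x = [2·p_x/p_y]^(0.25).
Substitute y = (y/x)·x into the budget: x* = M/(p_x + p_y·(y/x)).
Numerically y/x = 1.189207, so x* = 62/(3 + 3·1.189207) = 9.4403 and y* = 1.189207·9.4403 = 11.2264.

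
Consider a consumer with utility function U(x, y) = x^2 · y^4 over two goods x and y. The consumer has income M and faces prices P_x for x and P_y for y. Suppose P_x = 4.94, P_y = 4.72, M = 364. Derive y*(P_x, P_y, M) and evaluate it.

MU_x/MU_y = (2·y)/(4·x); tangency sets this equal to P_x/P_y.
Rearranging, P_y·y = 2·P_x·x. Substituting into the budget gives P_x·x·(1 + 2) = M.
Demand: x*(P_x,P_y,M) = 1/3·M/P_x and y* = 2/3·M/P_y.
At P_x=4.94, P_y=4.72, M=364: y* = 2/3·364/4.72 = 51.4124.

y* = 51.4124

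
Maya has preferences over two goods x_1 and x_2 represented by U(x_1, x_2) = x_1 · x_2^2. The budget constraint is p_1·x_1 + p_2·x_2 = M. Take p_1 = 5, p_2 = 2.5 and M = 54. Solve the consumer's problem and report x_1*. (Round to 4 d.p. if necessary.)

x_1* = 3.6

MU_x_1/MU_x_2 = (x_2)/(2·x_1); tangency sets this equal to p_1/p_2.
So p_2·x_2 = 2·p_1·x_1; combined with the budget, a share 1/3 of income goes to x_1.
Demand: x_1*(p_1,p_2,M) = 1/3·M/p_1 and x_2* = 2/3·M/p_2.
At p_1=5, p_2=2.5, M=54: x_1* = 1/3·54/5 = 3.6.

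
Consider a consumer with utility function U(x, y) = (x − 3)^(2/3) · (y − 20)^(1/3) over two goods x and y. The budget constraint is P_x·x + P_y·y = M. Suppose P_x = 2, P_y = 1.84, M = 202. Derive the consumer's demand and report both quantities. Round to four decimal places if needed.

Let x' = x−3, y' = y−20. MRS = 2·y'/x' = P_x/P_y.
Substituting into the budget: x* = 3 + 2/3·(M − 3·P_x − 20·P_y)/P_x, and y* = 20 + 1/3·(…)/P_y.
Discretionary income = 202 − 3·2 − 20·1.84 = 159.2; x* = 3 + 2/3·159.2/2 = 56.0667; y* = 20 + 1/3·159.2/1.84 = 48.8406.

x* = 56.0667, y* = 48.8406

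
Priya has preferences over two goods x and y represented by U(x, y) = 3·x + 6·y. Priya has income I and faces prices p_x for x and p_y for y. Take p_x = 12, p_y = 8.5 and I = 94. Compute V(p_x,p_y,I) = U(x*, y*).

Linear utility — the consumer picks whichever good has higher MU/price: 3/12 = 0.25 vs 6/8.5 = 0.7059.
y gives more utility per dollar, so spend all income on y: y* = I/p_y, x* = 0.
Numerically: x* = 0, y* = 11.0588.
Utility at the optimum: U(0, 11.0588) = 66.3529.

V = 66.3529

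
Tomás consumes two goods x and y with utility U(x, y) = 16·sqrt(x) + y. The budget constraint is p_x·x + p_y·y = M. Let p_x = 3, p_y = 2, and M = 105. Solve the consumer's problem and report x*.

x* = 28.4444

Thus x* = (8·p_y/p_x)² — independent of M — with the rest of income spent on y.
Plugging in: x* = (8·2/3)² = 28.4444.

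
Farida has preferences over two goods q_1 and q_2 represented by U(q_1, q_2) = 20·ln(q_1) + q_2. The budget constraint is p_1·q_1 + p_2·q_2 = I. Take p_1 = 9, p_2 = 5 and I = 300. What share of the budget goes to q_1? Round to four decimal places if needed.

Set MRS = p_1/p_2: (20/q_1)/1 = p_1/p_2.
So q_1*(p_1,p_2) = 20·p_2/p_1, independent of income; and q_2* = (I − 20·p_2)/p_2.
At the given prices: q_1* = 20·5/9 = 11.1111, and q_2* = 40.
Expenditure on q_1: 9·11.1111 = 100; share = 0.3333.

share on q_1 = 0.3333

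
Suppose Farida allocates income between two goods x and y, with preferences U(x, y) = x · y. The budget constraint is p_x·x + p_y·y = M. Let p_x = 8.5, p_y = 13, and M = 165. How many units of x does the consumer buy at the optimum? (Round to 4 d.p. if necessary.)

MU_x/MU_y = (y)/(x); tangency sets this equal to p_x/p_y.
Rearranging, p_y·y = p_x·x. Substituting into the budget gives p_x·x·(1 + 1) = M.
Demand: x*(p_x,p_y,M) = 0.5·M/p_x and y* = 0.5·M/p_y.
At p_x=8.5, p_y=13, M=165: x* = 0.5·165/8.5 = 9.7059.

x* = 9.7059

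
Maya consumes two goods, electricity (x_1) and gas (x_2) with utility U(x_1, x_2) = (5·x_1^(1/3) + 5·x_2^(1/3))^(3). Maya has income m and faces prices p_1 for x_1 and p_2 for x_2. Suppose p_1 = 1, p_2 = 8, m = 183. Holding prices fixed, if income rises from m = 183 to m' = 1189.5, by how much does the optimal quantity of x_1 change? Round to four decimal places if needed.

Δx_1* = 743.5983

From the CES first-order condition, (x_2/x_1)^(2/3) = p_1/p_2.
Solve for the ratio: x_2/x_1 = [p_1/p_2]^(1.5).
With the ratio pinned down, the budget gives x_1* = m/(p_1 + p_2·(x_2/x_1)) and x_2* = (x_2/x_1)·x_1*.
Numerically x_2/x_1 = 0.044194, so x_1* = 183/(1 + 8·0.044194) = 135.1997.
At m' = 1189.5: x_1* = 878.798. Change: 878.798 − 135.1997 = 743.5983.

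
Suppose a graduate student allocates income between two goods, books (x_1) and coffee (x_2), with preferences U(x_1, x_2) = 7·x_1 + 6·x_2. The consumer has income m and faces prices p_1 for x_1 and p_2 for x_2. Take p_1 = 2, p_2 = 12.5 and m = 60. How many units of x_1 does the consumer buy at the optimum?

Linear utility — the consumer picks whichever good has higher MU/price: 7/2 = 3.5 vs 6/12.5 = 0.48.
x_1 gives more utility per dollar, so spend all income on x_1: x_1* = m/p_1, x_2* = 0.
Numerically: x_1* = 30, x_2* = 0.

x_1* = 30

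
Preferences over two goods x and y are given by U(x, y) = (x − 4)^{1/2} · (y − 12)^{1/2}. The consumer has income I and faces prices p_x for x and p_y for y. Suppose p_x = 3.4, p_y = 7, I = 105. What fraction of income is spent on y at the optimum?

share on y = 0.8352

After buying the subsistence bundle (4, 12), a share 0.5 of the remaining income goes to x: x* = 4 + 0.5·(I − 4p_x − 12p_y)/p_x.
Discretionary income = 105 − 4·3.4 − 12·7 = 7.4; x* = 4 + 0.5·7.4/3.4 = 5.0882; y* = 12 + 0.5·7.4/7 = 12.5286.
Expenditure on y: 7·12.5286 = 87.7; share = 0.8352.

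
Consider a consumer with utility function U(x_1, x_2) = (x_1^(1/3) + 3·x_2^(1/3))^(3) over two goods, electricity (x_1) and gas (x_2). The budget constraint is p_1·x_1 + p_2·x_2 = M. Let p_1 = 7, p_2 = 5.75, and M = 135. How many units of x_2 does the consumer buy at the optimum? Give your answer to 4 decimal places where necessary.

x_2* = 19.9913

From the CES first-order condition, (1/3)·(x_2/x_1)^(2/3) = p_1/p_2.
Hence x_2/x_1 = (3·p_1/p_2)^(1/(2/3)), i.e. raised to the 1.5 power.
With the ratio pinned down, the budget gives x_1* = M/(p_1 + p_2·(x_2/x_1)) and x_2* = (x_2/x_1)·x_1*.
Numerically x_2/x_1 = 6.979546, so x_1* = 135/(7 + 5.75·6.979546) = 2.8643 and x_2* = 6.979546·2.8643 = 19.9913.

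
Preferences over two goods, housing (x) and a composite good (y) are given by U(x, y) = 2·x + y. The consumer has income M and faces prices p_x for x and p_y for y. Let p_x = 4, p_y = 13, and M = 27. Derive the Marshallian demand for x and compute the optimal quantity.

x* = 6.75

Linear utility — the consumer picks whichever good has higher MU/price: 2/4 = 0.5 vs 1/13 = 0.0769.
x gives more utility per dollar, so spend all income on x: x* = M/p_x, y* = 0.
Numerically: x* = 6.75, y* = 0.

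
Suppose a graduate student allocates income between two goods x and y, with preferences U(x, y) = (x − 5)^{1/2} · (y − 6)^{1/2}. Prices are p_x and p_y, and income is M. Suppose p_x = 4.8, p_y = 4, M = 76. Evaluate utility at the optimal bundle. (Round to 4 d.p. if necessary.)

After buying the subsistence bundle (5, 6), a share 0.5 of the remaining income goes to x: x* = 5 + 0.5·(M − 5p_x − 6p_y)/p_x.
Discretionary income = 76 − 5·4.8 − 6·4 = 28; x* = 5 + 0.5·28/4.8 = 7.9167; y* = 6 + 0.5·28/4 = 9.5.
Utility at the optimum: U(7.9167, 9.5) = 3.195.

V = 3.195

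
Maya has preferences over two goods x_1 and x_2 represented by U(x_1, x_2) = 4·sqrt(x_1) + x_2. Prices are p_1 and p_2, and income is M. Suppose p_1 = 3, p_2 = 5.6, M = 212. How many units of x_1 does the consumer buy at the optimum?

x_1* = 13.9378

Utility is quasi-linear in x_2; the FOC for x_1 is 2/√x_1 = p_1/p_2.
Thus x_1* = (2·p_2/p_1)² — independent of M — with the rest of income spent on x_2.
Plugging in: x_1* = (2·5.6/3)² = 13.9378.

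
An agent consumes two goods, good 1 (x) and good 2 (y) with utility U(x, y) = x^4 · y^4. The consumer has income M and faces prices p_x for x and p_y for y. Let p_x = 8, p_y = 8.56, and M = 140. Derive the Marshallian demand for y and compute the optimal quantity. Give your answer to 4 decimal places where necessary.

Demand: x*(p_x,p_y,M) = 0.5·M/p_x and y* = 0.5·M/p_y.
At p_x=8, p_y=8.56, M=140: y* = 0.5·140/8.56 = 8.1776.

y* = 8.1776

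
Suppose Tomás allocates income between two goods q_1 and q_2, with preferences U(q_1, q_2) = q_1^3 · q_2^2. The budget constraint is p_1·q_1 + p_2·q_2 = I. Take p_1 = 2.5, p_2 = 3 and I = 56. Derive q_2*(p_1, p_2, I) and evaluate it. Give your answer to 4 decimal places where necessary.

q_2* = 7.4667

Tangency: MRS = (3/2)·q_2/q_1 = p_1/p_2.
So 3·p_2·q_2 = 2·p_1·q_1; combined with the budget, a share 0.6 of income goes to q_1.
Demand: q_1*(p_1,p_2,I) = 0.6·I/p_1 and q_2* = 0.4·I/p_2.
At p_1=2.5, p_2=3, I=56: q_2* = 0.4·56/3 = 7.4667.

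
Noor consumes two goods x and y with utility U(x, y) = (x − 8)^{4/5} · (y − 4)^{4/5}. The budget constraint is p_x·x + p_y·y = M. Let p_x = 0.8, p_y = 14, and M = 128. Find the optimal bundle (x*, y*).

x* = 49, y* = 6.3429

MRS = (y−4)/(x−8). Tangency with p_x/p_y gives y−4 = (p_x/p_y)·(x−8).
After buying the subsistence bundle (8, 4), a share 0.5 of the remaining income goes to x: x* = 8 + 0.5·(M − 8p_x − 4p_y)/p_x.
Discretionary income = 128 − 8·0.8 − 4·14 = 65.6; x* = 8 + 0.5·65.6/0.8 = 49; y* = 4 + 0.5·65.6/14 = 6.3429.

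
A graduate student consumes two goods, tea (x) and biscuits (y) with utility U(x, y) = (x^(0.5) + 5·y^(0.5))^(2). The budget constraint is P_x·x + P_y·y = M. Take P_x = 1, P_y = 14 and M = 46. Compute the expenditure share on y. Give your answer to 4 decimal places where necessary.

share on y = 0.641

MU_x ∝ x^(-0.5), MU_y ∝ 5·y^(-0.5), so MRS = (1/5)·(y/x)^(0.5) = P_x/P_y.
Solve for the ratio: y/x = [5·P_x/P_y]^(2).
Substitute y = (y/x)·x into the budget: x* = M/(P_x + P_y·(y/x)).
Numerically y/x = 0.127551, so x* = 46/(1 + 14·0.127551) = 16.5128 and y* = 0.127551·16.5128 = 2.1062.
Expenditure on y: 14·2.1062 = 29.4872; share = 0.641.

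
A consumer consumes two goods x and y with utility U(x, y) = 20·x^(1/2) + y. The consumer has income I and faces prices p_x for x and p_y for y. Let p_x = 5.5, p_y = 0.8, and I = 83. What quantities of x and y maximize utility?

x* = 2.1157, y* = 89.2045

Utility is quasi-linear in y; the FOC for x is 10/√x = p_x/p_y.
Thus x* = (10·p_y/p_x)² — independent of I — with the rest of income spent on y.
Plugging in: x* = (10·0.8/5.5)² = 2.1157, y* = 89.2045.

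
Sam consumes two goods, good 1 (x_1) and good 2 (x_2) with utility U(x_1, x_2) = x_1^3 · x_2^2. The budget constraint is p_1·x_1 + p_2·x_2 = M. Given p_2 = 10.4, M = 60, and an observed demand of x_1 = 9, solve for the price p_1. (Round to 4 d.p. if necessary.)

MU_x_1/MU_x_2 = (3·x_2)/(2·x_1); tangency sets this equal to p_1/p_2.
Rearranging, p_2·x_2 = (2/3)·p_1·x_1. Substituting into the budget gives p_1·x_1·(1 + (2/3)) = M.
Demand: x_1*(p_1,p_2,M) = 0.6·M/p_1 and x_2* = 0.4·M/p_2.
Set x_1* = 9 in the demand function and solve for p_1: p_1 = 4.

p_1 = 4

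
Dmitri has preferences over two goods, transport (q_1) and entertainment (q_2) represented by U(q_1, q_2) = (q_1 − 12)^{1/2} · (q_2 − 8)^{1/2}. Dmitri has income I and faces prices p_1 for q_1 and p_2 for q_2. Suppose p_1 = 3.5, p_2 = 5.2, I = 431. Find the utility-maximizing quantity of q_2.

This is Cobb-Douglas in (q_1−12, q_2−8): tangency gives 0.5·p_2·(q_2−8) = 0.5·p_1·(q_1−12).
Substituting into the budget: q_1* = 12 + 0.5·(I − 12·p_1 − 8·p_2)/p_1, and q_2* = 8 + 0.5·(…)/p_2.
Discretionary income = 431 − 12·3.5 − 8·5.2 = 347.4; q_2* = 8 + 0.5·347.4/5.2 = 41.4038.

q_2* = 41.4038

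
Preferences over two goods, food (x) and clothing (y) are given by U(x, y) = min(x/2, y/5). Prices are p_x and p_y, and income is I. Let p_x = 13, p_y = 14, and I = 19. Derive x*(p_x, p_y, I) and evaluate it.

x* = 0.3958

Leontief preferences: the optimum is at the kink where x/2 = y/5, i.e. y = (5/2)·x.
Budget: p_x·x + p_y·(5/2)·x = I, so (2·p_x + 5·p_y)·x = 2·I.
Demand: x*(p_x,p_y,I) = 2·I/(2·p_x + 5·p_y), y* = 5·I/(2·p_x + 5·p_y).
Here 2·13 + 5·14 = 96, giving x* = 0.3958.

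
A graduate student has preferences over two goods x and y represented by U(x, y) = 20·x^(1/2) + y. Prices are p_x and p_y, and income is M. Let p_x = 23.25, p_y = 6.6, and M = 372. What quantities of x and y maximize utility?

x* = 8.0583, y* = 27.9765

Set MRS = p_x/p_y: 10·x^(−1/2) = p_x/p_y.
Thus x* = (10·p_y/p_x)² — independent of M — with the rest of income spent on y.
Plugging in: x* = (10·6.6/23.25)² = 8.0583, y* = 27.9765.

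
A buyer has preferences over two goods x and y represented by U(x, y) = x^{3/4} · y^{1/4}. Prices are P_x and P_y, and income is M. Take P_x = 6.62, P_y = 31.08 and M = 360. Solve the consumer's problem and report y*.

y* = 2.8958

The MRS is 3·y/x. Set MRS = P_x/P_y.
So 0.75·P_y·y = 0.25·P_x·x; combined with the budget, a share 0.75 of income goes to x.
Demand: x*(P_x,P_y,M) = 0.75·M/P_x and y* = 0.25·M/P_y.
At P_x=6.62, P_y=31.08, M=360: y* = 0.25·360/31.08 = 2.8958.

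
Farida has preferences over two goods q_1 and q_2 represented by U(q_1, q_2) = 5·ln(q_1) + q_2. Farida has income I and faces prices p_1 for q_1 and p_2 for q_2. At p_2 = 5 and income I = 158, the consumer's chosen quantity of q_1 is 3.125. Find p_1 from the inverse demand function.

MU_q_1 = 5/q_1, MU_q_2 = 1. Tangency: 5/q_1 = p_1/p_2.
So q_1*(p_1,p_2) = 5·p_2/p_1, independent of income; and q_2* = (I − 5·p_2)/p_2.
Set q_1* = 3.125 in the demand function and solve for p_1: p_1 = 8.

p_1 = 8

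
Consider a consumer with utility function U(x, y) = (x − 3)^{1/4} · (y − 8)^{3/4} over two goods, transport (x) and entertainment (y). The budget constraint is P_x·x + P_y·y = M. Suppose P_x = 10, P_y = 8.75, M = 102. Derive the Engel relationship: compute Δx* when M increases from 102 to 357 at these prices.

This is Cobb-Douglas in (x−3, y−8): tangency gives 0.25·P_y·(y−8) = 0.75·P_x·(x−3).
After buying the subsistence bundle (3, 8), a share 0.25 of the remaining income goes to x: x* = 3 + 0.25·(M − 3P_x − 8P_y)/P_x.
Discretionary income = 102 − 3·10 − 8·8.75 = 2; x* = 3 + 0.25·2/10 = 3.05.
At M' = 357: x* = 9.425. Change: 9.425 − 3.05 = 6.375.

Δx* = 6.375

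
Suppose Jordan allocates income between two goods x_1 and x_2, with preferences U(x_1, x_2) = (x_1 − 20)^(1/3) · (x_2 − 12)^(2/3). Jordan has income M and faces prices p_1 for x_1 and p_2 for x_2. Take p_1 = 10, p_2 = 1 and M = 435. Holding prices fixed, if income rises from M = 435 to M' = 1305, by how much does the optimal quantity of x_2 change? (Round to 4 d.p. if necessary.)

Δx_2* = 580

This is Cobb-Douglas in (x_1−20, x_2−12): tangency gives 1/3·p_2·(x_2−12) = 2/3·p_1·(x_1−20).
Substituting into the budget: x_1* = 20 + 1/3·(M − 20·p_1 − 12·p_2)/p_1, and x_2* = 12 + 2/3·(…)/p_2.
Discretionary income = 435 − 20·10 − 12·1 = 223; x_2* = 12 + 2/3·223/1 = 160.6667.
At M' = 1305: x_2* = 740.6667. Change: 740.6667 − 160.6667 = 580.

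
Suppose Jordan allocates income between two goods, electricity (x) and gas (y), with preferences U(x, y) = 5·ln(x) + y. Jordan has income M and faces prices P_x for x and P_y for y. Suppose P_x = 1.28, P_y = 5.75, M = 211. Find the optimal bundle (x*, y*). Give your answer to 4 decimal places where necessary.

x* = 22.4609, y* = 31.6957

Set MRS = P_x/P_y: (5/x)/1 = P_x/P_y.
So x*(P_x,P_y) = 5·P_y/P_x, independent of income; and y* = (M − 5·P_y)/P_y.
At the given prices: x* = 5·5.75/1.28 = 22.4609, and y* = 31.6957.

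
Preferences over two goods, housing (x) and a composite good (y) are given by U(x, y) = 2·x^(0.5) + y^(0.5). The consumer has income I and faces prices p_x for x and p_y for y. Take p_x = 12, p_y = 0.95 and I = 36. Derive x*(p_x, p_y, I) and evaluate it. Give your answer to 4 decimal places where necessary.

x* = 0.7215

MU_x ∝ 2·x^(-0.5), MU_y ∝ y^(-0.5), so MRS = 2·(y/x)^(0.5) = p_x/p_y.
Solve for the ratio: y/x = [(1/2)·p_x/p_y]^(2).
With the ratio pinned down, the budget gives x* = I/(p_x + p_y·(y/x)) and y* = (y/x)·x*.
Numerically y/x = 39.889197, so x* = 36/(12 + 0.95·39.889197) = 0.7215.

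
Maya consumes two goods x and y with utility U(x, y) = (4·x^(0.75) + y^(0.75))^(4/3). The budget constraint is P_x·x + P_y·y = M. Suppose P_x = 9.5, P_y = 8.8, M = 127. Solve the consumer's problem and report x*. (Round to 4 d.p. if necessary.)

With the ratio pinned down, the budget gives x* = M/(P_x + P_y·(y/x)) and y* = (y/x)·x*.
Numerically y/x = 0.005305, so x* = 127/(9.5 + 8.8·0.005305) = 13.303.

x* = 13.303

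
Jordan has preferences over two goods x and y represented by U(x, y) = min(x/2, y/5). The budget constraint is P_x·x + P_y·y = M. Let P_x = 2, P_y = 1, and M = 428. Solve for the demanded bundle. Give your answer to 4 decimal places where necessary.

x* = 95.1111, y* = 237.7778

Leontief preferences: the optimum is at the kink where x/2 = y/5, i.e. y = (5/2)·x.
Budget: P_x·x + P_y·(5/2)·x = M, so (2·P_x + 5·P_y)·x = 2·M.
Demand: x*(P_x,P_y,M) = 2·M/(2·P_x + 5·P_y), y* = 5·M/(2·P_x + 5·P_y).
Here 2·2 + 5·1 = 9, giving x* = 95.1111 and y* = 237.7778.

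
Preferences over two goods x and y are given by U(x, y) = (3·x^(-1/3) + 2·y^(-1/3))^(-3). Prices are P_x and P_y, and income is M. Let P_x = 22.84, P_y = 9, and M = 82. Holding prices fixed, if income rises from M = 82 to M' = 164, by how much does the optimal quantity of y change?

With the ratio pinned down, the budget gives x* = M/(P_x + P_y·(y/x)) and y* = (y/x)·x*.
Numerically y/x = 1.483446, so x* = 82/(22.84 + 9·1.483446) = 2.2658 and y* = 1.483446·2.2658 = 3.3611.
At M' = 164: y* = 6.7223. Change: 6.7223 − 3.3611 = 3.3611.

Δy* = 3.3611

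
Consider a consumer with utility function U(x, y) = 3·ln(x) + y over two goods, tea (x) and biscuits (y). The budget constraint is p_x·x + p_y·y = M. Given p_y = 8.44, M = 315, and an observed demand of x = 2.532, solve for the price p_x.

Set MRS = p_x/p_y: (3/x)/1 = p_x/p_y.
So x*(p_x,p_y) = 3·p_y/p_x, independent of income; and y* = (M − 3·p_y)/p_y.
Set x* = 2.532 in the demand function and solve for p_x: p_x = 10.

p_x = 10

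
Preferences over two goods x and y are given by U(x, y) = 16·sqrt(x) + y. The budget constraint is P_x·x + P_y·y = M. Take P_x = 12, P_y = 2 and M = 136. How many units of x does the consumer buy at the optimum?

x* = 1.7778

Utility is quasi-linear in y; the FOC for x is 8/√x = P_x/P_y.
Thus x* = (8·P_y/P_x)² — independent of M — with the rest of income spent on y.
Plugging in: x* = (8·2/12)² = 1.7778.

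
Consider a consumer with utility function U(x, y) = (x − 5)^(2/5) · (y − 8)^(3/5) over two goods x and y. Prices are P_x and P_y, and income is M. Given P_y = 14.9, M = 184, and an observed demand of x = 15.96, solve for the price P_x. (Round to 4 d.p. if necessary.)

This is Cobb-Douglas in (x−5, y−8): tangency gives 0.4·P_y·(y−8) = 0.6·P_x·(x−5).
After buying the subsistence bundle (5, 8), a share 0.4 of the remaining income goes to x: x* = 5 + 0.4·(M − 5P_x − 8P_y)/P_x.
Set x* = 15.96 in the demand function and solve for P_x: P_x = 2.

P_x = 2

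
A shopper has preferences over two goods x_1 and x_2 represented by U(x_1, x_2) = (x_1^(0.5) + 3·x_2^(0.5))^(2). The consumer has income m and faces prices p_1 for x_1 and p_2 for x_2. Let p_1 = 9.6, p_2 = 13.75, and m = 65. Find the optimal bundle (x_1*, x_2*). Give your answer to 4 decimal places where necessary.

x_1* = 0.9296, x_2* = 4.0782

MRS = MU_x_1/MU_x_2 = (1/3)·(x_2/x_1)^(0.5). Set equal to p_1/p_2.
Hence x_2/x_1 = (3·p_1/p_2)^(1/(0.5)), i.e. raised to the 2 power.
With the ratio pinned down, the budget gives x_1* = m/(p_1 + p_2·(x_2/x_1)) and x_2* = (x_2/x_1)·x_1*.
Numerically x_2/x_1 = 4.387121, so x_1* = 65/(9.6 + 13.75·4.387121) = 0.9296 and x_2* = 4.387121·0.9296 = 4.0782.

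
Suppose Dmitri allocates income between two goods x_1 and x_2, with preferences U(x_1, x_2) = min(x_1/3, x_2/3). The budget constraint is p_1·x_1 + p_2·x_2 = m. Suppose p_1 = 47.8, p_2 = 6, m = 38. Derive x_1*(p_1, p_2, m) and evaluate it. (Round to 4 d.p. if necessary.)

x_1* = 0.7063

Demand: x_1*(p_1,p_2,m) = 3·m/(3·p_1 + 3·p_2), x_2* = 3·m/(3·p_1 + 3·p_2).
Here 3·47.8 + 3·6 = 161.4, giving x_1* = 0.7063.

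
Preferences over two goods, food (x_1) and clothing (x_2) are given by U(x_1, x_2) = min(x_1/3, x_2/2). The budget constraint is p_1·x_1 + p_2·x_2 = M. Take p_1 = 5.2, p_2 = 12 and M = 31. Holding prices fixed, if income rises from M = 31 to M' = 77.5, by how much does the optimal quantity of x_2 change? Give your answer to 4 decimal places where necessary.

Leontief preferences: the optimum is at the kink where x_1/3 = x_2/2, i.e. x_2 = (2/3)·x_1.
Budget: p_1·x_1 + p_2·(2/3)·x_1 = M, so (3·p_1 + 2·p_2)·x_1 = 3·M.
Demand: x_1*(p_1,p_2,M) = 3·M/(3·p_1 + 2·p_2), x_2* = 2·M/(3·p_1 + 2·p_2).
Here 3·5.2 + 2·12 = 39.6, giving x_2* = 1.5657.
At M' = 77.5: x_2* = 3.9141. Change: 3.9141 − 1.5657 = 2.3485.

Δx_2* = 2.3485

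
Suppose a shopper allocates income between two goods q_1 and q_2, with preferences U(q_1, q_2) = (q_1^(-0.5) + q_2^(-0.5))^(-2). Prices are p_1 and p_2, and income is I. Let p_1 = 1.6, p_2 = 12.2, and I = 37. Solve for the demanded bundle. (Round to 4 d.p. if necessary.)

q_1* = 7.7908, q_2* = 2.011

With the ratio pinned down, the budget gives q_1* = I/(p_1 + p_2·(q_2/q_1)) and q_2* = (q_2/q_1)·q_1*.
Numerically q_2/q_1 = 0.258131, so q_1* = 37/(1.6 + 12.2·0.258131) = 7.7908 and q_2* = 0.258131·7.7908 = 2.011.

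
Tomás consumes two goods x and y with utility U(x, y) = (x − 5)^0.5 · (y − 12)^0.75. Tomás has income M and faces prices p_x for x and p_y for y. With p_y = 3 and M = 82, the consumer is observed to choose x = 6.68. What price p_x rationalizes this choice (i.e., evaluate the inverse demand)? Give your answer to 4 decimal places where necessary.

This is Cobb-Douglas in (x−5, y−12): tangency gives 0.5·p_y·(y−12) = 0.75·p_x·(x−5).
After buying the subsistence bundle (5, 12), a share 0.4 of the remaining income goes to x: x* = 5 + 0.4·(M − 5p_x − 12p_y)/p_x.
Set x* = 6.68 in the demand function and solve for p_x: p_x = 5.

p_x = 5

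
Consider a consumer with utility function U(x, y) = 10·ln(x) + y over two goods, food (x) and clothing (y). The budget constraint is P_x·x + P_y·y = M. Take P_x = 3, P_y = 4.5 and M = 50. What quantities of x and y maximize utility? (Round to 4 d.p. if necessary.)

So x*(P_x,P_y) = 10·P_y/P_x, independent of income; and y* = (M − 10·P_y)/P_y.
At the given prices: x* = 10·4.5/3 = 15, and y* = 1.1111.

x* = 15, y* = 1.1111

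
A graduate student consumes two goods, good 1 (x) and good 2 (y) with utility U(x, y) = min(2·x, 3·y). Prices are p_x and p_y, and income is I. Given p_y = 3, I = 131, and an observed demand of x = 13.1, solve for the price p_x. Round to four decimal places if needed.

Leontief preferences: the optimum is at the kink where x/3 = y/2, i.e. y = (2/3)·x.
Budget: p_x·x + p_y·(2/3)·x = I, so (3·p_x + 2·p_y)·x = 3·I.
Demand: x*(p_x,p_y,I) = 3·I/(3·p_x + 2·p_y), y* = 2·I/(3·p_x + 2·p_y).
Set x* = 13.1 in the demand function and solve for p_x: p_x = 8.

p_x = 8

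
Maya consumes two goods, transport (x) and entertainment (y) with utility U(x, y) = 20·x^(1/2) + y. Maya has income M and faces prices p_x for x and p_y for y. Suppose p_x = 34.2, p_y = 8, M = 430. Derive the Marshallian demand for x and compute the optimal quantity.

Set MRS = p_x/p_y: 10·x^(−1/2) = p_x/p_y.
Thus x* = (10·p_y/p_x)² — independent of M — with the rest of income spent on y.
Plugging in: x* = (10·8/34.2)² = 5.4718.

x* = 5.4718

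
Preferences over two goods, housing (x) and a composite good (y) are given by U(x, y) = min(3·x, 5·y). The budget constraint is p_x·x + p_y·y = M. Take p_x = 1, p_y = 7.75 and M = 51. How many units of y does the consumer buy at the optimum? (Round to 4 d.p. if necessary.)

Demand: x*(p_x,p_y,M) = 5·M/(5·p_x + 3·p_y), y* = 3·M/(5·p_x + 3·p_y).
Here 5·1 + 3·7.75 = 28.25, giving y* = 5.4159.

y* = 5.4159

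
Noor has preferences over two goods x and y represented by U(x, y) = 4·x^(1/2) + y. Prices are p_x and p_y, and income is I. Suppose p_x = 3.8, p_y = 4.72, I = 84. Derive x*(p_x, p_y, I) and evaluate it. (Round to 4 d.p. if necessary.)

x* = 6.1713

MU_x = 2/√x, MU_y = 1. Tangency: 2/√x = p_x/p_y.
Thus x* = (2·p_y/p_x)² — independent of I — with the rest of income spent on y.
Plugging in: x* = (2·4.72/3.8)² = 6.1713.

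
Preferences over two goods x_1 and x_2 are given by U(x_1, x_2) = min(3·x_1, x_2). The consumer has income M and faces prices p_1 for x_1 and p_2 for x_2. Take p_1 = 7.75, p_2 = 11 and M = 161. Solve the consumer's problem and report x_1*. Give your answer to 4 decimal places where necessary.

x_1* = 3.9509

With perfect complements, no substitution: consume in ratio x_1:x_2 = 1:3.
Budget: p_1·x_1 + p_2·3·x_1 = M, so (p_1 + 3·p_2)·x_1 = M.
Demand: x_1*(p_1,p_2,M) = M/(p_1 + 3·p_2), x_2* = 3·M/(p_1 + 3·p_2).
Here 7.75 + 3·11 = 40.75, giving x_1* = 3.9509.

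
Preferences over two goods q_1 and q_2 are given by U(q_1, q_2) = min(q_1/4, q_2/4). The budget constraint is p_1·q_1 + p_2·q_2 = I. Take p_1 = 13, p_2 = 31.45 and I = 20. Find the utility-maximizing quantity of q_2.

q_2* = 0.4499

Leontief preferences: the optimum is at the kink where q_1/4 = q_2/4, i.e. q_2 = q_1.
Budget: p_1·q_1 + p_2·q_1 = I, so (4·p_1 + 4·p_2)·q_1 = 4·I.
Demand: q_1*(p_1,p_2,I) = 4·I/(4·p_1 + 4·p_2), q_2* = 4·I/(4·p_1 + 4·p_2).
Here 4·13 + 4·31.45 = 177.8, giving q_2* = 0.4499.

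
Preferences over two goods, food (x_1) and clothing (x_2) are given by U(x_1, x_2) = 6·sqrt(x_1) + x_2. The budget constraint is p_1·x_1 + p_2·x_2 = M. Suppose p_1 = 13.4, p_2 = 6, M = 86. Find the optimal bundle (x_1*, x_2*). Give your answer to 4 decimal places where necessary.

x_1* = 1.8044, x_2* = 10.3035

Utility is quasi-linear in x_2; the FOC for x_1 is 3/√x_1 = p_1/p_2.
Thus x_1* = (3·p_2/p_1)² — independent of M — with the rest of income spent on x_2.
Plugging in: x_1* = (3·6/13.4)² = 1.8044, x_2* = 10.3035.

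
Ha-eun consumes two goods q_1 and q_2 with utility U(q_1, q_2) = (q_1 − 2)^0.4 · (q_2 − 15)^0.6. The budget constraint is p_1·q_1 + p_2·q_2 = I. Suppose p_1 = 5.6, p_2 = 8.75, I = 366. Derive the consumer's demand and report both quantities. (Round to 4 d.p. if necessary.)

Let q_1' = q_1−2, q_2' = q_2−15. MRS = (2/3)·q_2'/q_1' = p_1/p_2.
Substituting into the budget: q_1* = 2 + 0.4·(I − 2·p_1 − 15·p_2)/p_1, and q_2* = 15 + 0.6·(…)/p_2.
Discretionary income = 366 − 2·5.6 − 15·8.75 = 223.55; q_1* = 2 + 0.4·223.55/5.6 = 17.9679; q_2* = 15 + 0.6·223.55/8.75 = 30.3291.

q_1* = 17.9679, q_2* = 30.3291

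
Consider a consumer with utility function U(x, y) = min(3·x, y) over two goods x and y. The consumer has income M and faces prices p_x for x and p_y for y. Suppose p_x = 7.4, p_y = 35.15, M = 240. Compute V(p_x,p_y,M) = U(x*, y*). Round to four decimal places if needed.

Leontief preferences: the optimum is at the kink where x/1 = y/3, i.e. y = 3·x.
Budget: p_x·x + p_y·3·x = M, so (p_x + 3·p_y)·x = M.
Demand: x*(p_x,p_y,M) = M/(p_x + 3·p_y), y* = 3·M/(p_x + 3·p_y).
Here 7.4 + 3·35.15 = 112.85, giving x* = 2.1267 and y* = 6.3802.
Utility at the optimum: U(2.1267, 6.3802) = 6.3802.

V = 6.3802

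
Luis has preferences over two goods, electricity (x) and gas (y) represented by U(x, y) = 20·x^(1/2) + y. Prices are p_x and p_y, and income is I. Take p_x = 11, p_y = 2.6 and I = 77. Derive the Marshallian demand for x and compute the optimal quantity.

Set MRS = p_x/p_y: 10·x^(−1/2) = p_x/p_y.
Solve: √x = 10·p_y/p_x, so x*(p_x,p_y) = (10·p_y/p_x)², and y* = (I − p_x·x*)/p_y.
Plugging in: x* = (10·2.6/11)² = 5.5868.

x* = 5.5868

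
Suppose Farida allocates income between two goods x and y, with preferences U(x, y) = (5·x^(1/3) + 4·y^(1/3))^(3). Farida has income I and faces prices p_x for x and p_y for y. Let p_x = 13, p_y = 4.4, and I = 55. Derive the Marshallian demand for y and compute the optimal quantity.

y* = 6.8944

From the CES first-order condition, (5/4)·(y/x)^(2/3) = p_x/p_y.
Hence y/x = ((4/5)·p_x/p_y)^(1/(2/3)), i.e. raised to the 1.5 power.
Substitute y = (y/x)·x into the budget: x* = I/(p_x + p_y·(y/x)).
Numerically y/x = 3.633883, so x* = 55/(13 + 4.4·3.633883) = 1.8973 and y* = 3.633883·1.8973 = 6.8944.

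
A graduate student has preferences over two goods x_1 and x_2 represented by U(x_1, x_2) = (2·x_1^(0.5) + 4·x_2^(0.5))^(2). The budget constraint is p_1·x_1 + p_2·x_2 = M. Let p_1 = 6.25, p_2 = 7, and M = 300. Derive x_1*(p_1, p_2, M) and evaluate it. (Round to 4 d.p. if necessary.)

MRS = MU_x_1/MU_x_2 = (1/2)·(x_2/x_1)^(0.5). Set equal to p_1/p_2.
Solve for the ratio: x_2/x_1 = [2·p_1/p_2]^(2).
With the ratio pinned down, the budget gives x_1* = M/(p_1 + p_2·(x_2/x_1)) and x_2* = (x_2/x_1)·x_1*.
Numerically x_2/x_1 = 3.188776, so x_1* = 300/(6.25 + 7·3.188776) = 10.5.

x_1* = 10.5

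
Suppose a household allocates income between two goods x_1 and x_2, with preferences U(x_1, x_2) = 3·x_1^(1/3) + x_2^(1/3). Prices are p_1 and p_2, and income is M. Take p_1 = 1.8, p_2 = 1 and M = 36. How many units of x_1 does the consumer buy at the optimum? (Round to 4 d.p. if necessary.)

x_1* = 15.8957

MRS = MU_x_1/MU_x_2 = 3·(x_2/x_1)^(2/3). Set equal to p_1/p_2.
Hence x_2/x_1 = ((1/3)·p_1/p_2)^(1/(2/3)), i.e. raised to the 1.5 power.
Substitute x_2 = (x_2/x_1)·x_1 into the budget: x_1* = M/(p_1 + p_2·(x_2/x_1)).
Numerically x_2/x_1 = 0.464758, so x_1* = 36/(1.8 + 1·0.464758) = 15.8957.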